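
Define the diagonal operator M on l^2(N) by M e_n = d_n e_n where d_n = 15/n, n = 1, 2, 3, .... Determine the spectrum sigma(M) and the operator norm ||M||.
sigma(M) = {15/n : n ≥ 1} ∪ {0}; ||M|| = 15

A bounded diagonal operator on l^2 with diagonal entries d_n has spectrum equal to the closure of {d_n : n ≥ 1}: every d_n is an eigenvalue (with eigenvector e_n), so {d_n} ⊂ sigma(M); the spectrum is closed, so its closure is too; and for lambda not in the closure, (M - lambda I) has bounded inverse (the diagonal entries 1/(d_n - lambda) are bounded). For our sequence d_n = 15/n, n = 1, 2, 3, ...:
  - {d_n} = {15/n : n ≥ 1}; the only limit point is 0
  - closure = {15/n : n ≥ 1} ∪ {0}
For the norm: a diagonal operator has ||M|| = sup_n |d_n|. Here d_n = 15/n is positive and decreasing, so sup_n |d_n| = d_1 = 15. So ||M|| = 15.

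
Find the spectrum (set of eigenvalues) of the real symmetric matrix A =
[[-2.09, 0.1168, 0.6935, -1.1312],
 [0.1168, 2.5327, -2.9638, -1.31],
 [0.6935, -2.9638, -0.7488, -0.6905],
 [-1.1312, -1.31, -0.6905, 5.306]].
sigma(A) ≈ {-3, -2, 4, 6}

A is real symmetric, so its spectrum consists of real eigenvalues. Expanding the characteristic polynomial of the displayed matrix gives
  det(λ I - A) = p(λ) = λ^4 + (-5)λ^3 + (-20)λ^2 + (59.9981)λ + (144).
Solving p(λ) = 0 yields eigenvalues ≈ -3, -2, 4, 6. (A is shown rounded to 4 decimals, so these recover the underlying integer eigenvalues to within that precision.)
Verification: the trace of A = 5 equals the sum of eigenvalues 5, and det(A) ≈ 144.0002 matches the eigenvalue product 144.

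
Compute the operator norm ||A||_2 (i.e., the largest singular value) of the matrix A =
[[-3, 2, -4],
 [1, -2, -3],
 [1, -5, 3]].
||A||_2 ≈ 7.5668 (= sqrt(largest eigenvalue of A^T A))

||A||_2 = sigma_max(A) = sqrt(lambda_max(A^T A)). Form the symmetric matrix M = A^T A =
[[11, -13, 12],
 [-13, 33, -17],
 [12, -17, 34]].
Its characteristic polynomial (trace, sum of principal 2x2 minors, determinant of M give the coefficients) is
  p(λ) = det(λ I - M) = λ^3 - 78λ^2 + 1257λ - 3969.
No integer candidate from the rational root theorem (±divisors of 3969) is a root, so the roots are irrational. The cubic discriminant is Δ = 713816577 > 0, so there are three distinct real roots. p(4) = -125 and p(5) = 491 have opposite signs, so a root lies in (4, 5); Newton's method refines it to λ ≈ 4.1869. p(16) = 271 and p(17) = -229 have opposite signs, so a root lies in (16, 17); Newton's method refines it to λ ≈ 16.556. p(57) = -549 and p(58) = 1657 have opposite signs, so a root lies in (57, 58); Newton's method refines it to λ ≈ 57.257. Check (Vieta): the three roots sum to 78, matching tr M = 78.
So the eigenvalues of A^T A are ≈ 4.1869, 16.556, 57.257 (all ≥ 0, as they must be for A^T A). The largest is λ_max ≈ 57.257, hence ||A||_2 = sqrt(λ_max) ≈ 7.5668.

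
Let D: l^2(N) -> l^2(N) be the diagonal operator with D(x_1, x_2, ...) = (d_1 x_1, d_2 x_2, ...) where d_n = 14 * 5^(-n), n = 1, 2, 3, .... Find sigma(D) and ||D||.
sigma(D) = {14 * 5^(-n) : n ≥ 1} ∪ {0}; ||D|| = 14/5

A bounded diagonal operator on l^2 with diagonal entries d_n has spectrum equal to the closure of {d_n : n ≥ 1}: every d_n is an eigenvalue (with eigenvector e_n), so {d_n} ⊂ sigma(D); the spectrum is closed, so its closure is too; and for lambda not in the closure, (D - lambda I) has bounded inverse (the diagonal entries 1/(d_n - lambda) are bounded). For our sequence d_n = 14 * 5^(-n), n = 1, 2, 3, ...:
  - {d_n} = {14 * 5^(-n) : n ≥ 1}; the only limit point is 0
  - closure = {14 * 5^(-n) : n ≥ 1} ∪ {0}
For the norm: a diagonal operator has ||D|| = sup_n |d_n|. Here d_n = 14 * 5^(-n) is positive and decreasing, so sup_n |d_n| = d_1 = 14/5. So ||D|| = 14/5.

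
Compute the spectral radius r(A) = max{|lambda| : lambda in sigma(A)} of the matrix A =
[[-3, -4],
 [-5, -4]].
r(A) = 8

The eigenvalues of A are the roots of its characteristic polynomial. With M = A (coefficients from the trace and determinant):
  p(λ) = det(λ I - M) = λ^2 + 7λ - 8.
For λ^2 + 7λ - 8 the discriminant is 81. It is a perfect square (9^2), so the roots are rational: λ = (-7 ± 9)/2 = 1, -8.
Thus the eigenvalues (to 4 decimals) are 1 (modulus 1); -8 (modulus 8). The spectral radius is the largest modulus: r(A) = 8. (Cross-check: r(A) ≤ ||A||_2 ≈ 8.0632; equality holds whenever A is normal, though it can also hold for some non-normal A.)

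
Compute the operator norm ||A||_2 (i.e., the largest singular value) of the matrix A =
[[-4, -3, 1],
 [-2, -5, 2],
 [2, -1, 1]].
||A||_2 ≈ 7.3991 (= sqrt(largest eigenvalue of A^T A))

||A||_2 = sigma_max(A) = sqrt(lambda_max(A^T A)). Form the symmetric matrix M = A^T A =
[[24, 20, -6],
 [20, 35, -14],
 [-6, -14, 6]].
Its characteristic polynomial (trace, sum of principal 2x2 minors, determinant of M give the coefficients) is
  p(λ) = det(λ I - M) = λ^3 - 65λ^2 + 562λ - 36.
No integer candidate from the rational root theorem (±divisors of 36) is a root, so the roots are irrational. The cubic discriminant is Δ = 608514036 > 0, so there are three distinct real roots. p(0) = -36 and p(1) = 462 have opposite signs, so a root lies in (0, 1); Newton's method refines it to λ ≈ 0.0645. p(10) = 84 and p(11) = -388 have opposite signs, so a root lies in (10, 11); Newton's method refines it to λ ≈ 10.1889. p(54) = -1764 and p(55) = 624 have opposite signs, so a root lies in (54, 55); Newton's method refines it to λ ≈ 54.7465. Check (Vieta): the three roots sum to 65, matching tr M = 65.
So the eigenvalues of A^T A are ≈ 0.0645, 10.1889, 54.7465 (all ≥ 0, as they must be for A^T A). The largest is λ_max ≈ 54.7465, hence ||A||_2 = sqrt(λ_max) ≈ 7.3991.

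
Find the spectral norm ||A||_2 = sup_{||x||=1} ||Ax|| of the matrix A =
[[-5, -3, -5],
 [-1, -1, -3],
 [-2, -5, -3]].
||A||_2 ≈ 9.9387 (= sqrt(largest eigenvalue of A^T A))

||A||_2 = sigma_max(A) = sqrt(lambda_max(A^T A)). Form the symmetric matrix M = A^T A =
[[30, 26, 34],
 [26, 35, 33],
 [34, 33, 43]].
Its characteristic polynomial (trace, sum of principal 2x2 minors, determinant of M give the coefficients) is
  p(λ) = det(λ I - M) = λ^3 - 108λ^2 + 924λ - 1296.
No integer candidate from the rational root theorem (±divisors of 1296) is a root, so the roots are irrational. The cubic discriminant is Δ = 2555138304 > 0, so there are three distinct real roots. p(1) = -479 and p(2) = 128 have opposite signs, so a root lies in (1, 2); Newton's method refines it to λ ≈ 1.7579. p(7) = 223 and p(8) = -304 have opposite signs, so a root lies in (7, 8); Newton's method refines it to λ ≈ 7.4635. p(98) = -6784 and p(99) = 1971 have opposite signs, so a root lies in (98, 99); Newton's method refines it to λ ≈ 98.7786. Check (Vieta): the three roots sum to 108, matching tr M = 108.
So the eigenvalues of A^T A are ≈ 1.7579, 7.4635, 98.7786 (all ≥ 0, as they must be for A^T A). The largest is λ_max ≈ 98.7786, hence ||A||_2 = sqrt(λ_max) ≈ 9.9387.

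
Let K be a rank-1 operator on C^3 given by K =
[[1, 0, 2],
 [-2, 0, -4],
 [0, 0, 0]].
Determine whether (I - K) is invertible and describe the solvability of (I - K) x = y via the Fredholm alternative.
(I - K) is singular (det(I - K) = 0, i.e. 1 ∈ sigma(K)). (I - K) x = y is solvable iff y ⊥ ker((I - K)^*) = span{(1, 0, 2)}, i.e. iff y_1 + 2y_3 = 0. When solvable, the solutions are x = y + c·(1, -2, 0), c arbitrary (ker(I - K) = span{(1, -2, 0)}, dimension 1).

K has rank 1, so it is an outer product K = u v^T: every row of K is a multiple of one row vector. Reading off the entries, u = (1, -2, 0) and v = (1, 0, 2) (row i of K equals u_i·v^T). A rank-one matrix u v^T satisfies K u = u (v·u) and kills the (2)-dimensional subspace v^⊥, so its characteristic polynomial is lambda^2 (lambda - v·u) with v·u = tr K = 1. Hence the eigenvalues of I - K are 1 (multiplicity 2) and 1 - (1) = 0, so det(I - K) = 0. (Direct check: I - K =
[[0, 0, -2],
 [2, 1, 4],
 [0, 0, 1]]
has determinant 0.) So 1 is an eigenvalue of K and (I - K) is not invertible. The finite-dimensional Fredholm alternative says: either (I - K) is invertible, or ker(I - K) ≠ {0} and then range(I - K) = ker((I - K)^*)^⊥, with dim ker(I - K) = dim ker((I - K)^*). We are in the second case, so we need both kernels. Kernel of I - K: (I - K) u = u - u (v·u) = u - u = 0, so ker(I - K) = span{u} = span{(1, -2, 0)} (it is exactly 1-dimensional because rank(I - K) = 2). Kernel of the adjoint: K is real, so (I - K)^* = I - K^T = I - v u^T, and (I - v u^T) v = v - v (u·v) = 0; hence ker((I - K)^*) = span{v} = span{(1, 0, 2)}. Therefore (I - K) x = y is solvable iff <y, v> = 0, i.e. iff y_1 + 2y_3 = 0. When this holds, K y = u (v·y) = 0, so (I - K) y = y and x = y is a particular solution; the full solution set is the line x = y + c·u = y + c·(1, -2, 0), c ∈ C.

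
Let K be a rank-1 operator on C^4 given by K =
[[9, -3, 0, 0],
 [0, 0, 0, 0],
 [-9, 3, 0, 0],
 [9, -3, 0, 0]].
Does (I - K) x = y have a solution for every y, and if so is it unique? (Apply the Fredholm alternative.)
(I - K) is invertible (det(I - K) = -8 ≠ 0), so for every y in C^4 the equation (I - K) x = y has a unique solution.

K has rank 1, so it is an outer product K = u v^T: every row of K is a multiple of one row vector. Reading off the entries, u = (3, 0, -3, 3) and v = (3, -1, 0, 0) (row i of K equals u_i·v^T). A rank-one matrix u v^T satisfies K u = u (v·u) and kills the (3)-dimensional subspace v^⊥, so its characteristic polynomial is lambda^3 (lambda - v·u) with v·u = tr K = 9. Hence the eigenvalues of I - K are 1 (multiplicity 3) and 1 - (9) = -8, so det(I - K) = -8. (Direct check: I - K =
[[-8, 3, 0, 0],
 [0, 1, 0, 0],
 [9, -3, 1, 0],
 [-9, 3, 0, 1]]
has determinant -8.) The finite-dimensional Fredholm alternative says: either (I - K) is invertible, or ker(I - K) ≠ {0} and then range(I - K) = ker((I - K)^*)^⊥, with dim ker(I - K) = dim ker((I - K)^*). Since det(I - K) ≠ 0, 1 is not an eigenvalue of K and ker(I - K) = {0}, so we are in the first case: for every y there is a unique x = (I - K)^(-1) y. Explicitly, by the Sherman–Morrison formula, (I - u v^T)^(-1) = I + u v^T/(1 - v·u), i.e. (I - K)^(-1) = I + K/(-8).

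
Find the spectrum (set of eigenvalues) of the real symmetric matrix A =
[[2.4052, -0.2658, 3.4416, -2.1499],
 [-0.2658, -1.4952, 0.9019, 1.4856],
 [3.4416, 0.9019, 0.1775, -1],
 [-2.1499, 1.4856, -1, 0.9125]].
sigma(A) ≈ {-3, -2, 1, 6}

A is real symmetric, so its spectrum consists of real eigenvalues. Expanding the characteristic polynomial of the displayed matrix gives
  det(λ I - A) = p(λ) = λ^4 + (-2)λ^3 + (-23)λ^2 + (-12)λ + (36).
Solving p(λ) = 0 yields eigenvalues ≈ -3, -2, 1, 6. (A is shown rounded to 4 decimals, so these recover the underlying integer eigenvalues to within that precision.)
Verification: the trace of A = 2 equals the sum of eigenvalues 2, and det(A) ≈ 36.0002 matches the eigenvalue product 36.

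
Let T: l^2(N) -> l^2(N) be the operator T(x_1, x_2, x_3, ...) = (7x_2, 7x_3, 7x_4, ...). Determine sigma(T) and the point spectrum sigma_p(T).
sigma(T) = closed disk {z in C : |z| ≤ 7}; sigma_p(T) = open disk {z in C : |z| < 7}

Note T = 7·V where V is the unit left shift (V x)_k = x_{k+1}; so sigma(T) = 7·sigma(V) and ||T|| = 7||V||. ||T x||^2 = 49sum_{k≥2} |x_k|^2 ≤ 49||x||^2, with equality on {x : x_1 = 0}, so ||T|| = 7. For any lambda with |lambda| < 7, set r = lambda/7 (|r| < 1); the vector x = (1, r, r^2, ...) is in l^2 and satisfies T x = 7(r, r^2, ...) = lambda x, so lambda is an eigenvalue. On the boundary |lambda| = 7 the geometric series diverges, so no l^2 eigenvector exists, but these lambda lie in the approximate point spectrum. Hence sigma(T) is the closed disk of radius 7 and sigma_p(T) is the open disk.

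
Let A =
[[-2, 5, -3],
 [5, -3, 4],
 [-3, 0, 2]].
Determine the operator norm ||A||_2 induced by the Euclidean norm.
||A||_2 ≈ 9.0497 (= sqrt(largest eigenvalue of A^T A))

||A||_2 = sigma_max(A) = sqrt(lambda_max(A^T A)). Form the symmetric matrix M = A^T A =
[[38, -25, 20],
 [-25, 34, -27],
 [20, -27, 29]].
Its characteristic polynomial (trace, sum of principal 2x2 minors, determinant of M give the coefficients) is
  p(λ) = det(λ I - M) = λ^3 - 101λ^2 + 1626λ - 5041.
No integer candidate from the rational root theorem (±divisors of 5041) is a root, so the roots are irrational. The cubic discriminant is Δ = 3214843609 > 0, so there are three distinct real roots. p(4) = -89 and p(5) = 689 have opposite signs, so a root lies in (4, 5); Newton's method refines it to λ ≈ 4.1039. p(14) = 671 and p(15) = -1 have opposite signs, so a root lies in (14, 15); Newton's method refines it to λ ≈ 14.9986. p(81) = -4555 and p(82) = 535 have opposite signs, so a root lies in (81, 82); Newton's method refines it to λ ≈ 81.8975. Check (Vieta): the three roots sum to 101, matching tr M = 101.
So the eigenvalues of A^T A are ≈ 4.1039, 14.9986, 81.8975 (all ≥ 0, as they must be for A^T A). The largest is λ_max ≈ 81.8975, hence ||A||_2 = sqrt(λ_max) ≈ 9.0497.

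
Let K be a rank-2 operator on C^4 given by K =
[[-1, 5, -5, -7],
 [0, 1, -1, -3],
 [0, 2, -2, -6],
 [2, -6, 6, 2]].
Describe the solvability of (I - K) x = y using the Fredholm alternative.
(I - K) is invertible (det(I - K) = 30 ≠ 0), so for every y in C^4 the equation (I - K) x = y has a unique solution.

K has rank 2 and factors as K = U V^T = u1 v1^T + u2 v2^T with u1 = (-2, -1, -2, 0), v1 = (0, -1, 1, 3), u2 = (-1, 0, 0, 2), v2 = (1, -3, 3, 1) (multiplying out reproduces the displayed K). The nonzero eigenvalues of U V^T coincide with those of the 2 x 2 matrix G = V^T U = [[v1·u1, v1·u2], [v2·u1, v2·u2]] = [[-1, 6], [-5, 1]], and by the Sylvester determinant identity det(I_4 - U V^T) = det(I_2 - V^T U) = det([[2, -6], [5, 0]]) = (2)(0) - (-6)(5) = 30. (Direct check: I - K =
[[2, -5, 5, 7],
 [0, 0, 1, 3],
 [0, -2, 3, 6],
 [-2, 6, -6, -1]]
has determinant 30.) The finite-dimensional Fredholm alternative says: either (I - K) is invertible, or ker(I - K) ≠ {0} and then range(I - K) = ker((I - K)^*)^⊥, with dim ker(I - K) = dim ker((I - K)^*). Since det(I - K) ≠ 0, 1 is not an eigenvalue of K and ker(I - K) = {0}, so we are in the first case: for every y there is a unique x = (I - K)^(-1) y. (Explicitly, by the Woodbury identity, (I - U V^T)^(-1) = I + U (I_2 - G)^(-1) V^T.)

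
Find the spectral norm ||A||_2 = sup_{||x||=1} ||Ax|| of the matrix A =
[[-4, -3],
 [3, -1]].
||A||_2 = sqrt((35 + sqrt(549))/2) ≈ 5.4051 (= sqrt(largest eigenvalue of A^T A))

||A||_2 = sigma_max(A) = sqrt(lambda_max(A^T A)). Form the symmetric matrix M = A^T A =
[[25, 9],
 [9, 10]].
Its characteristic polynomial (trace, determinant of M give the coefficients) is
  p(λ) = det(λ I - M) = λ^2 - 35λ + 169.
For λ^2 - 35λ + 169 the discriminant is 549. It is nonnegative but not a perfect square, so the roots are real and irrational: λ = (35 ± sqrt(549))/2 ≈ 29.2154, 5.7846.
So the eigenvalues of A^T A are ≈ 5.7846, 29.2154 (all ≥ 0, as they must be for A^T A). The largest is λ_max = (35 + sqrt(549))/2 ≈ 29.2154, hence ||A||_2 = sqrt(λ_max) = sqrt((35 + sqrt(549))/2) ≈ 5.4051.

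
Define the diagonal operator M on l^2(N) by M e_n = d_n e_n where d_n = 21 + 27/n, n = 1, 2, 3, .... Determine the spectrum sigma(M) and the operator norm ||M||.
sigma(M) = {21 + 27/n : n ≥ 1} ∪ {21}; ||M|| = 48

A bounded diagonal operator on l^2 with diagonal entries d_n has spectrum equal to the closure of {d_n : n ≥ 1}: every d_n is an eigenvalue (with eigenvector e_n), so {d_n} ⊂ sigma(M); the spectrum is closed, so its closure is too; and for lambda not in the closure, (M - lambda I) has bounded inverse (the diagonal entries 1/(d_n - lambda) are bounded). For our sequence d_n = 21 + 27/n, n = 1, 2, 3, ...:
  - {d_n} = {21 + 27/n : n ≥ 1}; the only limit point is 21
  - closure = {21 + 27/n : n ≥ 1} ∪ {21}
For the norm: a diagonal operator has ||M|| = sup_n |d_n|. Here d_n = 21 + 27/n is positive and decreasing, so sup_n |d_n| = d_1 = 21 + 27 = 48. So ||M|| = 48.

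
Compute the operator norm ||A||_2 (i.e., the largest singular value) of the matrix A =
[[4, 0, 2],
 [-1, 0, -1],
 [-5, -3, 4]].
||A||_2 ≈ 7.374 (= sqrt(largest eigenvalue of A^T A))

||A||_2 = sigma_max(A) = sqrt(lambda_max(A^T A)). Form the symmetric matrix M = A^T A =
[[42, 15, -11],
 [15, 9, -12],
 [-11, -12, 21]].
Its characteristic polynomial (trace, sum of principal 2x2 minors, determinant of M give the coefficients) is
  p(λ) = det(λ I - M) = λ^3 - 72λ^2 + 959λ - 36.
No integer candidate from the rational root theorem (±divisors of 36) is a root, so the roots are irrational. The cubic discriminant is Δ = 1230690388 > 0, so there are three distinct real roots. p(0) = -36 and p(1) = 852 have opposite signs, so a root lies in (0, 1); Newton's method refines it to λ ≈ 0.0376. p(17) = 372 and p(18) = -270 have opposite signs, so a root lies in (17, 18); Newton's method refines it to λ ≈ 17.5868. p(54) = -738 and p(55) = 1284 have opposite signs, so a root lies in (54, 55); Newton's method refines it to λ ≈ 54.3756. Check (Vieta): the three roots sum to 72, matching tr M = 72.
So the eigenvalues of A^T A are ≈ 0.0376, 17.5868, 54.3756 (all ≥ 0, as they must be for A^T A). The largest is λ_max ≈ 54.3756, hence ||A||_2 = sqrt(λ_max) ≈ 7.374.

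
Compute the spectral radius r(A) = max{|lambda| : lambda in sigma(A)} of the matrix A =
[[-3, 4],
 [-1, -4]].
r(A) = 4

The eigenvalues of A are the roots of its characteristic polynomial. With M = A (coefficients from the trace and determinant):
  p(λ) = det(λ I - M) = λ^2 + 7λ + 16.
For λ^2 + 7λ + 16 the discriminant is -15. It is negative, so the roots are the complex-conjugate pair λ = -7/2 ± (sqrt(15)/2) i ≈ -3.5 ± 1.9365i. For a conjugate pair the product of the roots equals the constant term, so |λ|^2 = 16 and |λ| = sqrt(16) = 4.
Thus the eigenvalues (to 4 decimals) are -3.5 ± 1.9365i (modulus 4). The spectral radius is the largest modulus: r(A) = 4. (Cross-check: r(A) ≤ ||A||_2 ≈ 5.8823; equality holds whenever A is normal, though it can also hold for some non-normal A.)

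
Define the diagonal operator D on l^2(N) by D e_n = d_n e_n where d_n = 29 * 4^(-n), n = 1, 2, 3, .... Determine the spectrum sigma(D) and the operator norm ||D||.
sigma(D) = {29 * 4^(-n) : n ≥ 1} ∪ {0}; ||D|| = 29/4

A bounded diagonal operator on l^2 with diagonal entries d_n has spectrum equal to the closure of {d_n : n ≥ 1}: every d_n is an eigenvalue (with eigenvector e_n), so {d_n} ⊂ sigma(D); the spectrum is closed, so its closure is too; and for lambda not in the closure, (D - lambda I) has bounded inverse (the diagonal entries 1/(d_n - lambda) are bounded). For our sequence d_n = 29 * 4^(-n), n = 1, 2, 3, ...:
  - {d_n} = {29 * 4^(-n) : n ≥ 1}; the only limit point is 0
  - closure = {29 * 4^(-n) : n ≥ 1} ∪ {0}
For the norm: a diagonal operator has ||D|| = sup_n |d_n|. Here d_n = 29 * 4^(-n) is positive and decreasing, so sup_n |d_n| = d_1 = 29/4. So ||D|| = 29/4.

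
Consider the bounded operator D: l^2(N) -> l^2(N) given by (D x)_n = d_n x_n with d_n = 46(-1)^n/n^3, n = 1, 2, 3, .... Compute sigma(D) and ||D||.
sigma(D) = {46(-1)^n/n^3 : n ≥ 1} ∪ {0}; ||D|| = 46

A bounded diagonal operator on l^2 with diagonal entries d_n has spectrum equal to the closure of {d_n : n ≥ 1}: every d_n is an eigenvalue (with eigenvector e_n), so {d_n} ⊂ sigma(D); the spectrum is closed, so its closure is too; and for lambda not in the closure, (D - lambda I) has bounded inverse (the diagonal entries 1/(d_n - lambda) are bounded). For our sequence d_n = 46(-1)^n/n^3, n = 1, 2, 3, ...:
  - {d_n} = {46(-1)^n/n^3 : n ≥ 1}; the only limit point is 0
  - closure = {46(-1)^n/n^3 : n ≥ 1} ∪ {0}
For the norm: a diagonal operator has ||D|| = sup_n |d_n|. Here |d_n| = 46/n^3 is decreasing, so sup_n |d_n| = |d_1| = 46. So ||D|| = 46.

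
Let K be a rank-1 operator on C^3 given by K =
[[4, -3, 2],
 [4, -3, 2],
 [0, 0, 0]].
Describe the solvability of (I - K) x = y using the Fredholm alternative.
(I - K) is singular (det(I - K) = 0, i.e. 1 ∈ sigma(K)). (I - K) x = y is solvable iff y ⊥ ker((I - K)^*) = span{(4, -3, 2)}, i.e. iff 4y_1 - 3y_2 + 2y_3 = 0. When solvable, the solutions are x = y + c·(1, 1, 0), c arbitrary (ker(I - K) = span{(1, 1, 0)}, dimension 1).

K has rank 1, so it is an outer product K = u v^T: every row of K is a multiple of one row vector. Reading off the entries, u = (1, 1, 0) and v = (4, -3, 2) (row i of K equals u_i·v^T). A rank-one matrix u v^T satisfies K u = u (v·u) and kills the (2)-dimensional subspace v^⊥, so its characteristic polynomial is lambda^2 (lambda - v·u) with v·u = tr K = 1. Hence the eigenvalues of I - K are 1 (multiplicity 2) and 1 - (1) = 0, so det(I - K) = 0. (Direct check: I - K =
[[-3, 3, -2],
 [-4, 4, -2],
 [0, 0, 1]]
has determinant 0.) So 1 is an eigenvalue of K and (I - K) is not invertible. The finite-dimensional Fredholm alternative says: either (I - K) is invertible, or ker(I - K) ≠ {0} and then range(I - K) = ker((I - K)^*)^⊥, with dim ker(I - K) = dim ker((I - K)^*). We are in the second case, so we need both kernels. Kernel of I - K: (I - K) u = u - u (v·u) = u - u = 0, so ker(I - K) = span{u} = span{(1, 1, 0)} (it is exactly 1-dimensional because rank(I - K) = 2). Kernel of the adjoint: K is real, so (I - K)^* = I - K^T = I - v u^T, and (I - v u^T) v = v - v (u·v) = 0; hence ker((I - K)^*) = span{v} = span{(4, -3, 2)}. Therefore (I - K) x = y is solvable iff <y, v> = 0, i.e. iff 4y_1 - 3y_2 + 2y_3 = 0. When this holds, K y = u (v·y) = 0, so (I - K) y = y and x = y is a particular solution; the full solution set is the line x = y + c·u = y + c·(1, 1, 0), c ∈ C.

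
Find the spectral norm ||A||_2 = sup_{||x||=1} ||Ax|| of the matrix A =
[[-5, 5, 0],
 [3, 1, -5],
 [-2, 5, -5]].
||A||_2 ≈ 9.4581 (= sqrt(largest eigenvalue of A^T A))

||A||_2 = sigma_max(A) = sqrt(lambda_max(A^T A)). Form the symmetric matrix M = A^T A =
[[38, -32, -5],
 [-32, 51, -30],
 [-5, -30, 50]].
Its characteristic polynomial (trace, sum of principal 2x2 minors, determinant of M give the coefficients) is
  p(λ) = det(λ I - M) = λ^3 - 139λ^2 + 4439λ - 625.
No integer candidate from the rational root theorem (±divisors of 625) is a root, so the roots are irrational. The cubic discriminant is Δ = 31054780240 > 0, so there are three distinct real roots. p(0) = -625 and p(1) = 3676 have opposite signs, so a root lies in (0, 1); Newton's method refines it to λ ≈ 0.1414. p(49) = 796 and p(50) = -1175 have opposite signs, so a root lies in (49, 50); Newton's method refines it to λ ≈ 49.4027. p(89) = -1604 and p(90) = 1985 have opposite signs, so a root lies in (89, 90); Newton's method refines it to λ ≈ 89.4559. Check (Vieta): the three roots sum to 139, matching tr M = 139.
So the eigenvalues of A^T A are ≈ 0.1414, 49.4027, 89.4559 (all ≥ 0, as they must be for A^T A). The largest is λ_max ≈ 89.4559, hence ||A||_2 = sqrt(λ_max) ≈ 9.4581.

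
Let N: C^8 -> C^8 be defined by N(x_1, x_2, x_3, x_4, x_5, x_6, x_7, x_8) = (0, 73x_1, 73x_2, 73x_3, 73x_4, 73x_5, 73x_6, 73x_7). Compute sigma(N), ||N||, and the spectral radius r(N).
sigma(N) = {0}; ||N|| = 73; r(N) = 0. (N is nilpotent with N^8 = 0.)

On C^8, N is a strictly lower-triangular matrix with 73 on the subdiagonal and zeros elsewhere, so its characteristic polynomial is lambda^8 and every eigenvalue is 0: sigma(N) = {0}. For the operator norm, N e_i = 73e_{i+1} for i = 1, ..., 7 and N e_8 = 0, so the singular values of N are 73 (with multiplicity 7) and 0; hence ||N|| = 73. The spectral radius r(N) = max|lambda| = 0. Note ||N|| > r(N) — characteristic of non-normal nilpotent operators. Indeed N^8 = 0.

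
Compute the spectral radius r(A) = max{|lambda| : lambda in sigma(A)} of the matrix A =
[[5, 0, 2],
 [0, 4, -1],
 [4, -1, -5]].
r(A) ≈ 5.8397

The eigenvalues of A are the roots of its characteristic polynomial. With M = A (coefficients from the trace, the sum of principal 2x2 minors, and det A):
  p(λ) = det(λ I - M) = λ^3 - 4λ^2 - 34λ + 137.
No integer candidate from the rational root theorem (±divisors of 137) is a root, so the roots are irrational. The cubic discriminant is Δ = 39397 > 0, so there are three distinct real roots. p(-6) = -19 and p(-5) = 82 have opposite signs, so a root lies in (-6, -5); Newton's method refines it to λ ≈ -5.8397. p(4) = 1 and p(5) = -8 have opposite signs, so a root lies in (4, 5); Newton's method refines it to λ ≈ 4.057. p(5) = -8 and p(6) = 5 have opposite signs, so a root lies in (5, 6); Newton's method refines it to λ ≈ 5.7826. Check (Vieta): the three roots sum to 4, matching tr M = 4.
Thus the eigenvalues (to 4 decimals) are -5.8397 (modulus 5.8397); 4.057 (modulus 4.057); 5.7826 (modulus 5.7826). The spectral radius is the largest modulus: r(A) ≈ 5.8397. (Cross-check: r(A) ≤ ||A||_2 ≈ 6.8867; equality holds whenever A is normal, though it can also hold for some non-normal A.)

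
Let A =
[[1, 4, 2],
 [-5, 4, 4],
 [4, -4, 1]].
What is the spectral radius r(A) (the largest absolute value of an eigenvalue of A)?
r(A) ≈ 5.3658

The eigenvalues of A are the roots of its characteristic polynomial. With M = A (coefficients from the trace, the sum of principal 2x2 minors, and det A):
  p(λ) = det(λ I - M) = λ^3 - 6λ^2 + 37λ - 112.
No integer candidate from the rational root theorem (±divisors of 112) is a root, so the roots are irrational. The cubic discriminant is Δ = -141232 < 0, so there is one real root and a complex-conjugate pair. p(3) = -28 and p(4) = 4 have opposite signs, so a root lies in (3, 4); Newton's method refines it to λ ≈ 3.89. Dividing out (λ - (3.89)) leaves approximately λ^2 - 2.11λ + 28.792. For λ^2 - 2.11λ + 28.792 the discriminant is -110.7159. It is negative, so the remaining roots are the complex-conjugate pair λ ≈ 1.055 ± 5.2611i. Their product equals the constant term, so |λ|^2 ≈ 28.792 and |λ| ≈ 5.3658.
Thus the eigenvalues (to 4 decimals) are 3.89 (modulus 3.89); 1.055 ± 5.2611i (modulus 5.3658). The spectral radius is the largest modulus: r(A) ≈ 5.3658. (Cross-check: r(A) ≤ ||A||_2 ≈ 9.2821; equality holds whenever A is normal, though it can also hold for some non-normal A.)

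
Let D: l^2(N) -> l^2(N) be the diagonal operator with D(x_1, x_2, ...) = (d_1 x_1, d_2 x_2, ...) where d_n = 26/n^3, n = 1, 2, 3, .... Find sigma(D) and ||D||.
sigma(D) = {26/n^3 : n ≥ 1} ∪ {0}; ||D|| = 26

A bounded diagonal operator on l^2 with diagonal entries d_n has spectrum equal to the closure of {d_n : n ≥ 1}: every d_n is an eigenvalue (with eigenvector e_n), so {d_n} ⊂ sigma(D); the spectrum is closed, so its closure is too; and for lambda not in the closure, (D - lambda I) has bounded inverse (the diagonal entries 1/(d_n - lambda) are bounded). For our sequence d_n = 26/n^3, n = 1, 2, 3, ...:
  - {d_n} = {26/n^3 : n ≥ 1}; the only limit point is 0
  - closure = {26/n^3 : n ≥ 1} ∪ {0}
For the norm: a diagonal operator has ||D|| = sup_n |d_n|. Here d_n = 26/n^3 is positive and decreasing, so sup_n |d_n| = d_1 = 26. So ||D|| = 26.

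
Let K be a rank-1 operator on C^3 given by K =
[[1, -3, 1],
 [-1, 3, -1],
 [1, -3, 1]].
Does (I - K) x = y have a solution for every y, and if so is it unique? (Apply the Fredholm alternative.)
(I - K) is invertible (det(I - K) = -4 ≠ 0), so for every y in C^3 the equation (I - K) x = y has a unique solution.

K has rank 1, so it is an outer product K = u v^T: every row of K is a multiple of one row vector. Reading off the entries, u = (-1, 1, -1) and v = (-1, 3, -1) (row i of K equals u_i·v^T). A rank-one matrix u v^T satisfies K u = u (v·u) and kills the (2)-dimensional subspace v^⊥, so its characteristic polynomial is lambda^2 (lambda - v·u) with v·u = tr K = 5. Hence the eigenvalues of I - K are 1 (multiplicity 2) and 1 - (5) = -4, so det(I - K) = -4. (Direct check: I - K =
[[0, 3, -1],
 [1, -2, 1],
 [-1, 3, 0]]
has determinant -4.) The finite-dimensional Fredholm alternative says: either (I - K) is invertible, or ker(I - K) ≠ {0} and then range(I - K) = ker((I - K)^*)^⊥, with dim ker(I - K) = dim ker((I - K)^*). Since det(I - K) ≠ 0, 1 is not an eigenvalue of K and ker(I - K) = {0}, so we are in the first case: for every y there is a unique x = (I - K)^(-1) y. Explicitly, by the Sherman–Morrison formula, (I - u v^T)^(-1) = I + u v^T/(1 - v·u), i.e. (I - K)^(-1) = I + K/(-4).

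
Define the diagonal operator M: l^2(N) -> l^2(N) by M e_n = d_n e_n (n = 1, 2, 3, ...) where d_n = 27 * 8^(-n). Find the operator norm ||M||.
||M|| = 27/8 (attained at n = 1)

For M diagonal, ||M|| = sup_n |d_n|. The sequence d_n = 27 * 8^(-n) is positive and strictly decreasing (ratio 8^(-1) < 1), so the supremum is d_1 = 27/8. Hence ||M|| = 27/8.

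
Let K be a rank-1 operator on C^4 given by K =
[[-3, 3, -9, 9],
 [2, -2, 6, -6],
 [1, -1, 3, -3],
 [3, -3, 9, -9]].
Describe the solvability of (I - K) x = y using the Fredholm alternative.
(I - K) is invertible (det(I - K) = 12 ≠ 0), so for every y in C^4 the equation (I - K) x = y has a unique solution.

K has rank 1, so it is an outer product K = u v^T: every row of K is a multiple of one row vector. Reading off the entries, u = (-3, 2, 1, 3) and v = (1, -1, 3, -3) (row i of K equals u_i·v^T). A rank-one matrix u v^T satisfies K u = u (v·u) and kills the (3)-dimensional subspace v^⊥, so its characteristic polynomial is lambda^3 (lambda - v·u) with v·u = tr K = -11. Hence the eigenvalues of I - K are 1 (multiplicity 3) and 1 - (-11) = 12, so det(I - K) = 12. (Direct check: I - K =
[[4, -3, 9, -9],
 [-2, 3, -6, 6],
 [-1, 1, -2, 3],
 [-3, 3, -9, 10]]
has determinant 12.) The finite-dimensional Fredholm alternative says: either (I - K) is invertible, or ker(I - K) ≠ {0} and then range(I - K) = ker((I - K)^*)^⊥, with dim ker(I - K) = dim ker((I - K)^*). Since det(I - K) ≠ 0, 1 is not an eigenvalue of K and ker(I - K) = {0}, so we are in the first case: for every y there is a unique x = (I - K)^(-1) y. Explicitly, by the Sherman–Morrison formula, (I - u v^T)^(-1) = I + u v^T/(1 - v·u), i.e. (I - K)^(-1) = I + K/(12).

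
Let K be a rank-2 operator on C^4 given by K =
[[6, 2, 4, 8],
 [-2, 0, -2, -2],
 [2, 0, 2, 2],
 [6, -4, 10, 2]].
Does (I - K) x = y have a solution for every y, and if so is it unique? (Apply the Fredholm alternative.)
(I - K) is invertible (det(I - K) = -61 ≠ 0), so for every y in C^4 the equation (I - K) x = y has a unique solution.

K has rank 2 and factors as K = U V^T = u1 v1^T + u2 v2^T with u1 = (3, -1, 1, 3), v1 = (2, 0, 2, 2), u2 = (1, 0, 0, -2), v2 = (0, 2, -2, 2) (multiplying out reproduces the displayed K). The nonzero eigenvalues of U V^T coincide with those of the 2 x 2 matrix G = V^T U = [[v1·u1, v1·u2], [v2·u1, v2·u2]] = [[14, -2], [2, -4]], and by the Sylvester determinant identity det(I_4 - U V^T) = det(I_2 - V^T U) = det([[-13, 2], [-2, 5]]) = (-13)(5) - (2)(-2) = -61. (Direct check: I - K =
[[-5, -2, -4, -8],
 [2, 1, 2, 2],
 [-2, 0, -1, -2],
 [-6, 4, -10, -1]]
has determinant -61.) The finite-dimensional Fredholm alternative says: either (I - K) is invertible, or ker(I - K) ≠ {0} and then range(I - K) = ker((I - K)^*)^⊥, with dim ker(I - K) = dim ker((I - K)^*). Since det(I - K) ≠ 0, 1 is not an eigenvalue of K and ker(I - K) = {0}, so we are in the first case: for every y there is a unique x = (I - K)^(-1) y. (Explicitly, by the Woodbury identity, (I - U V^T)^(-1) = I + U (I_2 - G)^(-1) V^T.)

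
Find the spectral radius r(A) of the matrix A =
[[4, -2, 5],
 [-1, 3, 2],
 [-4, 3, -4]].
r(A) ≈ 3.8385

The eigenvalues of A are the roots of its characteristic polynomial. With M = A (coefficients from the trace, the sum of principal 2x2 minors, and det A):
  p(λ) = det(λ I - M) = λ^3 - 3λ^2 - 4λ + 3.
No integer candidate from the rational root theorem (±divisors of 3) is a root, so the roots are irrational. The cubic discriminant is Δ = 1129 > 0, so there are three distinct real roots. p(-2) = -9 and p(-1) = 3 have opposite signs, so a root lies in (-2, -1); Newton's method refines it to λ ≈ -1.3977. p(0) = 3 and p(1) = -3 have opposite signs, so a root lies in (0, 1); Newton's method refines it to λ ≈ 0.5592. p(3) = -9 and p(4) = 3 have opposite signs, so a root lies in (3, 4); Newton's method refines it to λ ≈ 3.8385. Check (Vieta): the three roots sum to 3, matching tr M = 3.
Thus the eigenvalues (to 4 decimals) are -1.3977 (modulus 1.3977); 0.5592 (modulus 0.5592); 3.8385 (modulus 3.8385). The spectral radius is the largest modulus: r(A) ≈ 3.8385. (Cross-check: r(A) ≤ ||A||_2 ≈ 9.2312; equality holds whenever A is normal, though it can also hold for some non-normal A.)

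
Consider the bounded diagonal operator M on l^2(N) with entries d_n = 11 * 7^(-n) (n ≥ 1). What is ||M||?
||M|| = 11/7 (attained at n = 1)

For M diagonal, ||M|| = sup_n |d_n|. The sequence d_n = 11 * 7^(-n) is positive and strictly decreasing (ratio 7^(-1) < 1), so the supremum is d_1 = 11/7. Hence ||M|| = 11/7.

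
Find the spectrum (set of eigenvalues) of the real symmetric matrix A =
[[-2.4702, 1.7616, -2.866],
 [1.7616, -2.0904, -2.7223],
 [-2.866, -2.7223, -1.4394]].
sigma(A) ≈ {-5, -4, 3}

A is real symmetric, so its spectrum consists of real eigenvalues. Expanding the characteristic polynomial of the displayed matrix gives
  det(λ I - A) = p(λ) = λ^3 + (6)λ^2 + (-7)λ + (-60).
Solving p(λ) = 0 yields eigenvalues ≈ -5, -4, 3. (A is shown rounded to 4 decimals, so these recover the underlying integer eigenvalues to within that precision.)
Verification: the trace of A = -6 equals the sum of eigenvalues -6, and det(A) ≈ 59.9995 matches the eigenvalue product 60.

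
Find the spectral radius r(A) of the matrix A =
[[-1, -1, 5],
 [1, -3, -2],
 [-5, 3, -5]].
r(A) ≈ 6.2348

The eigenvalues of A are the roots of its characteristic polynomial. With M = A (coefficients from the trace, the sum of principal 2x2 minors, and det A):
  p(λ) = det(λ I - M) = λ^3 + 9λ^2 + 55λ + 96.
No integer candidate from the rational root theorem (±divisors of 96) is a root, so the roots are irrational. The cubic discriminant is Δ = -93883 < 0, so there is one real root and a complex-conjugate pair. p(-3) = -15 and p(-2) = 14 have opposite signs, so a root lies in (-3, -2); Newton's method refines it to λ ≈ -2.4696. Dividing out (λ - (-2.4696)) leaves approximately λ^2 + 6.5304λ + 38.8725. For λ^2 + 6.5304λ + 38.8725 the discriminant is -112.8439. It is negative, so the remaining roots are the complex-conjugate pair λ ≈ -3.2652 ± 5.3114i. Their product equals the constant term, so |λ|^2 ≈ 38.8725 and |λ| ≈ 6.2348.
Thus the eigenvalues (to 4 decimals) are -2.4696 (modulus 2.4696); -3.2652 ± 5.3114i (modulus 6.2348). The spectral radius is the largest modulus: r(A) ≈ 6.2348. (Cross-check: r(A) ≤ ||A||_2 ≈ 8.4272; equality holds whenever A is normal, though it can also hold for some non-normal A.)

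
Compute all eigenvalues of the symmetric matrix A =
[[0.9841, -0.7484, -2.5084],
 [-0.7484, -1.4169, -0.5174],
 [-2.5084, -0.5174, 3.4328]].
sigma(A) ≈ {-2, 0, 5}

A is real symmetric, so its spectrum consists of real eigenvalues. Expanding the characteristic polynomial of the displayed matrix gives
  det(λ I - A) = p(λ) = λ^3 + (-3)λ^2 + (-10)λ + (0).
Solving p(λ) = 0 yields eigenvalues ≈ -2, 0, 5. (A is shown rounded to 4 decimals, so these recover the underlying integer eigenvalues to within that precision.)
Verification: the trace of A = 3 equals the sum of eigenvalues 3, and det(A) ≈ -0.0001 matches the eigenvalue product 0.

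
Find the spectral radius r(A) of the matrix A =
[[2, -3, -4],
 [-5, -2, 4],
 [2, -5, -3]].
r(A) ≈ 3.7042

The eigenvalues of A are the roots of its characteristic polynomial. With M = A (coefficients from the trace, the sum of principal 2x2 minors, and det A):
  p(λ) = det(λ I - M) = λ^3 + 3λ^2 + 9λ + 43.
No integer candidate from the rational root theorem (±divisors of 43) is a root, so the roots are irrational. The cubic discriminant is Δ = -35856 < 0, so there is one real root and a complex-conjugate pair. p(-4) = -9 and p(-3) = 16 have opposite signs, so a root lies in (-4, -3); Newton's method refines it to λ ≈ -3.7042. Dividing out (λ - (-3.7042)) leaves approximately λ^2 - 0.7042λ + 11.6085. For λ^2 - 0.7042λ + 11.6085 the discriminant is -45.938. It is negative, so the remaining roots are the complex-conjugate pair λ ≈ 0.3521 ± 3.3889i. Their product equals the constant term, so |λ|^2 ≈ 11.6085 and |λ| ≈ 3.4071.
Thus the eigenvalues (to 4 decimals) are -3.7042 (modulus 3.7042); 0.3521 ± 3.3889i (modulus 3.4071). The spectral radius is the largest modulus: r(A) ≈ 3.7042. (Cross-check: r(A) ≤ ||A||_2 ≈ 8.9103; equality holds whenever A is normal, though it can also hold for some non-normal A.)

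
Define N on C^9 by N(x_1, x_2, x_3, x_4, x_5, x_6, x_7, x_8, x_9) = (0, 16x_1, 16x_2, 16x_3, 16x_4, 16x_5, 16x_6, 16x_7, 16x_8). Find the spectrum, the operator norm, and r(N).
sigma(N) = {0}; ||N|| = 16; r(N) = 0. (N is nilpotent with N^9 = 0.)

On C^9, N is a strictly lower-triangular matrix with 16 on the subdiagonal and zeros elsewhere, so its characteristic polynomial is lambda^9 and every eigenvalue is 0: sigma(N) = {0}. For the operator norm, N e_i = 16e_{i+1} for i = 1, ..., 8 and N e_9 = 0, so the singular values of N are 16 (with multiplicity 8) and 0; hence ||N|| = 16. The spectral radius r(N) = max|lambda| = 0. Note ||N|| > r(N) — characteristic of non-normal nilpotent operators. Indeed N^9 = 0.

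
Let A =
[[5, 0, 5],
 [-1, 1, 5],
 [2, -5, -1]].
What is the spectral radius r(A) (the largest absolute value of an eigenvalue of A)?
r(A) ≈ 6.2306

The eigenvalues of A are the roots of its characteristic polynomial. With M = A (coefficients from the trace, the sum of principal 2x2 minors, and det A):
  p(λ) = det(λ I - M) = λ^3 - 5λ^2 + 14λ - 135.
No integer candidate from the rational root theorem (±divisors of 135) is a root, so the roots are irrational. The cubic discriminant is Δ = -395551 < 0, so there is one real root and a complex-conjugate pair. p(6) = -15 and p(7) = 61 have opposite signs, so a root lies in (6, 7); Newton's method refines it to λ ≈ 6.2306. Dividing out (λ - (6.2306)) leaves approximately λ^2 + 1.2306λ + 21.6673. For λ^2 + 1.2306λ + 21.6673 the discriminant is -85.1548. It is negative, so the remaining roots are the complex-conjugate pair λ ≈ -0.6153 ± 4.614i. Their product equals the constant term, so |λ|^2 ≈ 21.6673 and |λ| ≈ 4.6548.
Thus the eigenvalues (to 4 decimals) are 6.2306 (modulus 6.2306); -0.6153 ± 4.614i (modulus 4.6548). The spectral radius is the largest modulus: r(A) ≈ 6.2306. (Cross-check: r(A) ≤ ||A||_2 ≈ 7.8531; equality holds whenever A is normal, though it can also hold for some non-normal A.)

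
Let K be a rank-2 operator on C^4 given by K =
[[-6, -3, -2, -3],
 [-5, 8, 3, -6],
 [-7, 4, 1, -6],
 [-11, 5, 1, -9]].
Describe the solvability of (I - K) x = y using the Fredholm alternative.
(I - K) is invertible (det(I - K) = -104 ≠ 0), so for every y in C^4 the equation (I - K) x = y has a unique solution.

K has rank 2 and factors as K = U V^T = u1 v1^T + u2 v2^T with u1 = (1, 2, 2, 3), v1 = (-3, 3, 1, -3), u2 = (-3, 1, -1, -2), v2 = (1, 2, 1, 0) (multiplying out reproduces the displayed K). The nonzero eigenvalues of U V^T coincide with those of the 2 x 2 matrix G = V^T U = [[v1·u1, v1·u2], [v2·u1, v2·u2]] = [[-4, 17], [7, -2]], and by the Sylvester determinant identity det(I_4 - U V^T) = det(I_2 - V^T U) = det([[5, -17], [-7, 3]]) = (5)(3) - (-17)(-7) = -104. (Direct check: I - K =
[[7, 3, 2, 3],
 [5, -7, -3, 6],
 [7, -4, 0, 6],
 [11, -5, -1, 10]]
has determinant -104.) The finite-dimensional Fredholm alternative says: either (I - K) is invertible, or ker(I - K) ≠ {0} and then range(I - K) = ker((I - K)^*)^⊥, with dim ker(I - K) = dim ker((I - K)^*). Since det(I - K) ≠ 0, 1 is not an eigenvalue of K and ker(I - K) = {0}, so we are in the first case: for every y there is a unique x = (I - K)^(-1) y. (Explicitly, by the Woodbury identity, (I - U V^T)^(-1) = I + U (I_2 - G)^(-1) V^T.)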